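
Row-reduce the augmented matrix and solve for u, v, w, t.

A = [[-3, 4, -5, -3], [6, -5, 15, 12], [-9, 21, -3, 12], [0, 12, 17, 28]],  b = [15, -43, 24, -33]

(5, 2, -5, 1)

Forward elimination on [A|b]:
R2 <- R2 - (-2)*R1:  [   0    3    5    6  -13 ]
R3 <- R3 - (3)*R1:  [   0    9   12   21  -21 ]
R3 <- R3 - (3)*R2:  [  0   0  -3   3  18 ]
R4 <- R4 - (4)*R2:  [  0   0  -3   4  19 ]
R4 <- R4 - (1)*R3:  [ 0  0  0  1  1 ]
Row echelon form:
[ -3  4  -5  -3  |   15 ]
[  0  3   5   6  |  -13 ]
[  0  0  -3   3  |   18 ]
[  0  0   0   1  |    1 ]
Back-substitution:
t = (1) / 1 = 1
w = (18 - (3)*(1)) / -3 = -5
v = (-13 - (5)*(-5) - (6)*(1)) / 3 = 2
u = (15 - (4)*(2) - (-5)*(-5) - (-3)*(1)) / -3 = 5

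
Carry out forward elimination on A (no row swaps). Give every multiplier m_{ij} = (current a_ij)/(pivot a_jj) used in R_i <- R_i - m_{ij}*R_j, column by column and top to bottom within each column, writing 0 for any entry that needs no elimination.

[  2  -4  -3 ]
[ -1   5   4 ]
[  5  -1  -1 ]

multipliers: -1/2, 5/2, 3

Forward elimination:
R2 <- R2 - (-1/2)*R1:  [   0    3  5/2 ]
R3 <- R3 - (5/2)*R1:  [    0     9  13/2 ]
R3 <- R3 - (3)*R2:  [  0   0  -1 ]
Multipliers (in order of application): m_{21} = -1/2, m_{31} = 5/2, m_{32} = 3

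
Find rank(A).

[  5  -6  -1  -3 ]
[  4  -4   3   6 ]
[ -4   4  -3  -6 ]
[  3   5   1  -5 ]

Row reduction:
R2 <- R2 - (4/5)*R1:  [    0   4/5  19/5  42/5 ]
R3 <- R3 - (-4/5)*R1:  [     0   -4/5  -19/5  -42/5 ]
R4 <- R4 - (3/5)*R1:  [     0   43/5    8/5  -16/5 ]
R3 <- R3 - (-1)*R2:  [ 0  0  0  0 ]
R4 <- R4 - (43/4)*R2:  [      0       0  -157/4  -187/2 ]
R3 <-> R4   (pivot in column 3 was zero)
[ 5   -6      -1      -3 ]
[ 0  4/5    19/5    42/5 ]
[ 0    0  -157/4  -187/2 ]
[ 0    0       0       0 ]
Row echelon form:
[ 5   -6      -1      -3 ]
[ 0  4/5    19/5    42/5 ]
[ 0    0  -157/4  -187/2 ]
[ 0    0       0       0 ]
Nonzero rows / pivot columns: 3

rank(A) = 3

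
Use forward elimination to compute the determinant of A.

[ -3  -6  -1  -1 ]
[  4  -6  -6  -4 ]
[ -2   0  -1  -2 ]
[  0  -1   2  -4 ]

det(A) = 672

Forward elimination:
R2 <- R2 - (-4/3)*R1:  [     0    -14  -22/3  -16/3 ]
R3 <- R3 - (2/3)*R1:  [    0     4  -1/3  -4/3 ]
R3 <- R3 - (-2/7)*R2:  [     0      0  -17/7  -20/7 ]
R4 <- R4 - (1/14)*R2:  [      0       0   53/21  -76/21 ]
R4 <- R4 - (-53/51)*R3:  [       0        0        0  -112/17 ]
Upper-triangular form:
[ -3   -6     -1       -1 ]
[  0  -14  -22/3    -16/3 ]
[  0    0  -17/7    -20/7 ]
[  0    0      0  -112/17 ]
det(A) = (-1)^0 * (-3) * (-14) * (-17/7) * (-112/17) = 672  (0 row swaps -> sign +1)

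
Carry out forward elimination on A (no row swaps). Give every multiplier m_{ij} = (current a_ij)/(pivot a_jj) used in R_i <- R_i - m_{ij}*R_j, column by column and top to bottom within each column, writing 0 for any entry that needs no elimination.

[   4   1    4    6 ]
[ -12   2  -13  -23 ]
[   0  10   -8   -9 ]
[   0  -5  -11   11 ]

multipliers: -3, 0, 0, 2, -1, 2

Forward elimination:
R2 <- R2 - (-3)*R1:  [  0   5  -1  -5 ]
R3: entry in column 1 is already 0 -> m_{31} = 0 (no row operation needed)
R4: entry in column 1 is already 0 -> m_{41} = 0 (no row operation needed)
R3 <- R3 - (2)*R2:  [  0   0  -6   1 ]
R4 <- R4 - (-1)*R2:  [   0    0  -12    6 ]
R4 <- R4 - (2)*R3:  [ 0  0  0  4 ]
Multipliers (in order of application): m_{21} = -3, m_{31} = 0, m_{41} = 0, m_{32} = 2, m_{42} = -1, m_{43} = 2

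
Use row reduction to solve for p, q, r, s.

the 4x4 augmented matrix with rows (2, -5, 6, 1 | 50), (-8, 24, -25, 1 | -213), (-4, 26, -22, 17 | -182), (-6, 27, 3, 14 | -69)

Forward elimination on [A|b]:
R2 <- R2 - (-4)*R1:  [   0    4   -1    5  -13 ]
R3 <- R3 - (-2)*R1:  [   0   16  -10   19  -82 ]
R4 <- R4 - (-3)*R1:  [  0  12  21  17  81 ]
R3 <- R3 - (4)*R2:  [   0    0   -6   -1  -30 ]
R4 <- R4 - (3)*R2:  [   0    0   24    2  120 ]
R4 <- R4 - (-4)*R3:  [  0   0   0  -2   0 ]
Row echelon form:
[ 2  -5   6   1  |   50 ]
[ 0   4  -1   5  |  -13 ]
[ 0   0  -6  -1  |  -30 ]
[ 0   0   0  -2  |    0 ]
Back-substitution:
s = (0) / -2 = 0
r = (-30 - (-1)*(0)) / -6 = 5
q = (-13 - (-1)*(5) - (5)*(0)) / 4 = -2
p = (50 - (-5)*(-2) - (6)*(5) - (1)*(0)) / 2 = 5

(5, -2, 5, 0)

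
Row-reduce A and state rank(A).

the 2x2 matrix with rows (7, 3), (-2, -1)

Row reduction:
R2 <- R2 - (-2/7)*R1:  [    0  -1/7 ]
Row echelon form:
[ 7     3 ]
[ 0  -1/7 ]
Nonzero rows / pivot columns: 2

rank(A) = 2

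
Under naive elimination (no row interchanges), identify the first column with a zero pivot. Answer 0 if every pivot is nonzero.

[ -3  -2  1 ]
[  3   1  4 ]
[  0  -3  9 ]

first zero-pivot column = 0

Naive forward elimination:
R2 <- R2 - (-1)*R1:  [  0  -1   5 ]
R3 <- R3 - (3)*R2:  [  0   0  -6 ]
All pivots nonzero; naive elimination completes without hitting a zero pivot.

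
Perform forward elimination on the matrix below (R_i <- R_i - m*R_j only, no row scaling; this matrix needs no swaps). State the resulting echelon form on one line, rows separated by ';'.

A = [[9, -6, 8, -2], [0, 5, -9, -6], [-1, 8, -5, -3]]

REF = [9 -6 8 -2; 0 5 -9 -6; 0 0 409/45 251/45]

Forward elimination:
R3 <- R3 - (-1/9)*R1:  [     0   22/3  -37/9  -29/9 ]
R3 <- R3 - (22/15)*R2:  [      0       0  409/45  251/45 ]
Row echelon form:
[ 9  -6       8      -2 ]
[ 0   5      -9      -6 ]
[ 0   0  409/45  251/45 ]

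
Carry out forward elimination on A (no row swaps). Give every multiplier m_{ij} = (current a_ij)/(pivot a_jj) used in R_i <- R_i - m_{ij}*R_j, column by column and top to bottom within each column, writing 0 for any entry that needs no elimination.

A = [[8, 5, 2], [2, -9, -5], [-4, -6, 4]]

Forward elimination:
R2 <- R2 - (1/4)*R1:  [     0  -41/4  -11/2 ]
R3 <- R3 - (-1/2)*R1:  [    0  -7/2     5 ]
R3 <- R3 - (14/41)*R2:  [      0       0  282/41 ]
Multipliers (in order of application): m_{21} = 1/4, m_{31} = -1/2, m_{32} = 14/41

multipliers: 1/4, -1/2, 14/41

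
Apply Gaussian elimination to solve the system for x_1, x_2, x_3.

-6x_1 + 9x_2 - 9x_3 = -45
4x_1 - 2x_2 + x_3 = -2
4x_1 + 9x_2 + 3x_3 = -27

Forward elimination on [A|b]:
R2 <- R2 - (-2/3)*R1:  [   0    4   -5  -32 ]
R3 <- R3 - (-2/3)*R1:  [   0   15   -3  -57 ]
R3 <- R3 - (15/4)*R2:  [    0     0  63/4    63 ]
Row echelon form:
[ -6  9    -9  |  -45 ]
[  0  4    -5  |  -32 ]
[  0  0  63/4  |   63 ]
Back-substitution:
x_3 = (63) / (63/4) = 4
x_2 = (-32 - (-5)*(4)) / 4 = -3
x_1 = (-45 - (9)*(-3) - (-9)*(4)) / -6 = -3

(-3, -3, 4)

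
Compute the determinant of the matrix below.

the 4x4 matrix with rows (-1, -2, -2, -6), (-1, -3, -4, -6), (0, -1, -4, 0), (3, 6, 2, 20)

Forward elimination:
R2 <- R2 - (1)*R1:  [  0  -1  -2   0 ]
R4 <- R4 - (-3)*R1:  [  0   0  -4   2 ]
R3 <- R3 - (1)*R2:  [  0   0  -2   0 ]
R4 <- R4 - (2)*R3:  [ 0  0  0  2 ]
Upper-triangular form:
[ -1  -2  -2  -6 ]
[  0  -1  -2   0 ]
[  0   0  -2   0 ]
[  0   0   0   2 ]
det(A) = (-1)^0 * (-1) * (-1) * (-2) * (2) = -4  (0 row swaps -> sign +1)

det(A) = -4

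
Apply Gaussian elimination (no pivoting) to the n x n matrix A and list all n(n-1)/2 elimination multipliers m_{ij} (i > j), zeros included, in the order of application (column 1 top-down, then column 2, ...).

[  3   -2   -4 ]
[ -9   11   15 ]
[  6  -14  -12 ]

Forward elimination:
R2 <- R2 - (-3)*R1:  [ 0  5  3 ]
R3 <- R3 - (2)*R1:  [   0  -10   -4 ]
R3 <- R3 - (-2)*R2:  [ 0  0  2 ]
Multipliers (in order of application): m_{21} = -3, m_{31} = 2, m_{32} = -2

multipliers: -3, 2, -2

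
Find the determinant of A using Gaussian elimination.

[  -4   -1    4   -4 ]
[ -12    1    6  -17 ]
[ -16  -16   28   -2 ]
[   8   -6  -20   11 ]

det(A) = -288

Forward elimination:
R2 <- R2 - (3)*R1:  [  0   4  -6  -5 ]
R3 <- R3 - (4)*R1:  [   0  -12   12   14 ]
R4 <- R4 - (-2)*R1:  [   0   -8  -12    3 ]
R3 <- R3 - (-3)*R2:  [  0   0  -6  -1 ]
R4 <- R4 - (-2)*R2:  [   0    0  -24   -7 ]
R4 <- R4 - (4)*R3:  [  0   0   0  -3 ]
Upper-triangular form:
[ -4  -1   4  -4 ]
[  0   4  -6  -5 ]
[  0   0  -6  -1 ]
[  0   0   0  -3 ]
det(A) = (-1)^0 * (-4) * (4) * (-6) * (-3) = -288  (0 row swaps -> sign +1)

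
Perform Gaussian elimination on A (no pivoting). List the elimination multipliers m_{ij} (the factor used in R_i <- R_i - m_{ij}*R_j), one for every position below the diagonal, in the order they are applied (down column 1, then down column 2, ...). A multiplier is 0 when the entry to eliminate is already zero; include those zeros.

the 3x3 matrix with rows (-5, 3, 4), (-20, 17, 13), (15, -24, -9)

multipliers: 4, -3, -3

Forward elimination:
R2 <- R2 - (4)*R1:  [  0   5  -3 ]
R3 <- R3 - (-3)*R1:  [   0  -15    3 ]
R3 <- R3 - (-3)*R2:  [  0   0  -6 ]
Multipliers (in order of application): m_{21} = 4, m_{31} = -3, m_{32} = -3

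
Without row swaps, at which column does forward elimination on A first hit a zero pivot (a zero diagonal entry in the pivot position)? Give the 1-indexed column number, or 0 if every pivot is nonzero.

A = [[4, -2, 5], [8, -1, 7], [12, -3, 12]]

Naive forward elimination:
R2 <- R2 - (2)*R1:  [  0   3  -3 ]
R3 <- R3 - (3)*R1:  [  0   3  -3 ]
R3 <- R3 - (1)*R2:  [ 0  0  0 ]
Matrix at this point:
[ 4  -2   5 ]
[ 0   3  -3 ]
[ 0   0   0 ]
Pivot entry (3,3) in the last row is zero and there are no rows below to swap with -> zero pivot in column 3 (A is singular).

first zero-pivot column = 3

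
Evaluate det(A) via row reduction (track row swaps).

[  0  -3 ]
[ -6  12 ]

Forward elimination:
R1 <-> R2   (pivot in column 1 was zero)
[ -6  12 ]
[  0  -3 ]
Upper-triangular form:
[ -6  12 ]
[  0  -3 ]
det(A) = (-1)^1 * (-6) * (-3) = -18  (1 row swap -> sign -1)

det(A) = -18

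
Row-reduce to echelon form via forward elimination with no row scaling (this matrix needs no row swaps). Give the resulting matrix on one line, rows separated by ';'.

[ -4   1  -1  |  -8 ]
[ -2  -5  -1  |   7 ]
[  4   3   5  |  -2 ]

REF = [-4 1 -1 -8; 0 -11/2 -1/2 11; 0 0 40/11 -2]

Forward elimination:
R2 <- R2 - (1/2)*R1:  [     0  -11/2   -1/2     11 ]
R3 <- R3 - (-1)*R1:  [   0    4    4  -10 ]
R3 <- R3 - (-8/11)*R2:  [     0      0  40/11     -2 ]
Row echelon form:
[ -4      1     -1  |  -8 ]
[  0  -11/2   -1/2  |  11 ]
[  0      0  40/11  |  -2 ]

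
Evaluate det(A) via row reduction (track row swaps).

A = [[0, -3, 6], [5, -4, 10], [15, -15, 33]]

Forward elimination:
R1 <-> R2   (pivot in column 1 was zero)
[  5   -4  10 ]
[  0   -3   6 ]
[ 15  -15  33 ]
R3 <- R3 - (3)*R1:  [  0  -3   3 ]
R3 <- R3 - (1)*R2:  [  0   0  -3 ]
Upper-triangular form:
[ 5  -4  10 ]
[ 0  -3   6 ]
[ 0   0  -3 ]
det(A) = (-1)^1 * (5) * (-3) * (-3) = -45  (1 row swap -> sign -1)

det(A) = -45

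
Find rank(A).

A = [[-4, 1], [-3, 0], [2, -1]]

Row reduction:
R2 <- R2 - (3/4)*R1:  [    0  -3/4 ]
R3 <- R3 - (-1/2)*R1:  [    0  -1/2 ]
R3 <- R3 - (2/3)*R2:  [ 0  0 ]
Row echelon form:
[ -4     1 ]
[  0  -3/4 ]
[  0     0 ]
Nonzero rows / pivot columns: 2

rank(A) = 2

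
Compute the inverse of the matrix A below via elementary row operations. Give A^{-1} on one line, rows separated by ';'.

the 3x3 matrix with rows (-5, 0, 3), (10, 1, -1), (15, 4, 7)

Gauss-Jordan on [A | I]:
R1 <- (1/-5)*R1:  [    1     0  -3/5  |  -1/5     0     0 ]
R2 <- R2 - (10)*R1:  [ 0  1  5  |  2  1  0 ]
R3 <- R3 - (15)*R1:  [  0   4  16  |   3   0   1 ]
R3 <- R3 - (4)*R2:  [  0   0  -4  |  -5  -4   1 ]
R3 <- (1/-4)*R3:  [    0     0     1  |   5/4     1  -1/4 ]
R1 <- R1 - (-3/5)*R3:  [     1      0      0  |  11/20    3/5  -3/20 ]
R2 <- R2 - (5)*R3:  [     0      1      0  |  -17/4     -4    5/4 ]
Right block of [I | A^{-1}] is the inverse:
[ 11/20  3/5  -3/20 ]
[ -17/4   -4    5/4 ]
[   5/4    1   -1/4 ]

inverse = [11/20 3/5 -3/20; -17/4 -4 5/4; 5/4 1 -1/4]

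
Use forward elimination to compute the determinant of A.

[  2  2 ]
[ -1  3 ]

det(A) = 8

Forward elimination:
R2 <- R2 - (-1/2)*R1:  [ 0  4 ]
Upper-triangular form:
[ 2  2 ]
[ 0  4 ]
det(A) = (-1)^0 * (2) * (4) = 8  (0 row swaps -> sign +1)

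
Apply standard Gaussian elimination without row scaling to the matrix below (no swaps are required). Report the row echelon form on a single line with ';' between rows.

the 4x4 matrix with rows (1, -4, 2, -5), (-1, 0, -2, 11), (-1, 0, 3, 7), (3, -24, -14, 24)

REF = [1 -4 2 -5; 0 -4 0 6; 0 0 5 -4; 0 0 0 5]

Forward elimination:
R2 <- R2 - (-1)*R1:  [  0  -4   0   6 ]
R3 <- R3 - (-1)*R1:  [  0  -4   5   2 ]
R4 <- R4 - (3)*R1:  [   0  -12  -20   39 ]
R3 <- R3 - (1)*R2:  [  0   0   5  -4 ]
R4 <- R4 - (3)*R2:  [   0    0  -20   21 ]
R4 <- R4 - (-4)*R3:  [ 0  0  0  5 ]
Row echelon form:
[ 1  -4  2  -5 ]
[ 0  -4  0   6 ]
[ 0   0  5  -4 ]
[ 0   0  0   5 ]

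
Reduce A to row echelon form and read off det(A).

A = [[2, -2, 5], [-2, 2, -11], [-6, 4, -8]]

Forward elimination:
R2 <- R2 - (-1)*R1:  [  0   0  -6 ]
R3 <- R3 - (-3)*R1:  [  0  -2   7 ]
R2 <-> R3   (pivot in column 2 was zero)
[ 2  -2   5 ]
[ 0  -2   7 ]
[ 0   0  -6 ]
Upper-triangular form:
[ 2  -2   5 ]
[ 0  -2   7 ]
[ 0   0  -6 ]
det(A) = (-1)^1 * (2) * (-2) * (-6) = -24  (1 row swap -> sign -1)

det(A) = -24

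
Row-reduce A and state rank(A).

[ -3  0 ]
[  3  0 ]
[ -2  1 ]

Row reduction:
R2 <- R2 - (-1)*R1:  [ 0  0 ]
R3 <- R3 - (2/3)*R1:  [ 0  1 ]
R2 <-> R3   (pivot in column 2 was zero)
[ -3  0 ]
[  0  1 ]
[  0  0 ]
Row echelon form:
[ -3  0 ]
[  0  1 ]
[  0  0 ]
Nonzero rows / pivot columns: 2

rank(A) = 2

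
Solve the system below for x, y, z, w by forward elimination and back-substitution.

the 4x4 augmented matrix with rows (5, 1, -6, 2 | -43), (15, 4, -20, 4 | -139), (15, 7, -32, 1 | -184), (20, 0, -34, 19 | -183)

Forward elimination on [A|b]:
R2 <- R2 - (3)*R1:  [   0    1   -2   -2  -10 ]
R3 <- R3 - (3)*R1:  [   0    4  -14   -5  -55 ]
R4 <- R4 - (4)*R1:  [   0   -4  -10   11  -11 ]
R3 <- R3 - (4)*R2:  [   0    0   -6    3  -15 ]
R4 <- R4 - (-4)*R2:  [   0    0  -18    3  -51 ]
R4 <- R4 - (3)*R3:  [  0   0   0  -6  -6 ]
Row echelon form:
[ 5  1  -6   2  |  -43 ]
[ 0  1  -2  -2  |  -10 ]
[ 0  0  -6   3  |  -15 ]
[ 0  0   0  -6  |   -6 ]
Back-substitution:
w = (-6) / -6 = 1
z = (-15 - (3)*(1)) / -6 = 3
y = (-10 - (-2)*(3) - (-2)*(1)) / 1 = -2
x = (-43 - (1)*(-2) - (-6)*(3) - (2)*(1)) / 5 = -5

(-5, -2, 3, 1)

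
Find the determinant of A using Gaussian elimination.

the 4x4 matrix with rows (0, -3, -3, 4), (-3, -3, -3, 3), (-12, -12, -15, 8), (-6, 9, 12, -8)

Forward elimination:
R1 <-> R2   (pivot in column 1 was zero)
[  -3   -3   -3   3 ]
[   0   -3   -3   4 ]
[ -12  -12  -15   8 ]
[  -6    9   12  -8 ]
R3 <- R3 - (4)*R1:  [  0   0  -3  -4 ]
R4 <- R4 - (2)*R1:  [   0   15   18  -14 ]
R4 <- R4 - (-5)*R2:  [ 0  0  3  6 ]
R4 <- R4 - (-1)*R3:  [ 0  0  0  2 ]
Upper-triangular form:
[ -3  -3  -3   3 ]
[  0  -3  -3   4 ]
[  0   0  -3  -4 ]
[  0   0   0   2 ]
det(A) = (-1)^1 * (-3) * (-3) * (-3) * (2) = 54  (1 row swap -> sign -1)

det(A) = 54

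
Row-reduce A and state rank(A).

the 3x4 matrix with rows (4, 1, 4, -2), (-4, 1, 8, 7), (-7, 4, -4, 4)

Row reduction:
R2 <- R2 - (-1)*R1:  [  0   2  12   5 ]
R3 <- R3 - (-7/4)*R1:  [    0  23/4     3   1/2 ]
R3 <- R3 - (23/8)*R2:  [      0       0   -63/2  -111/8 ]
Row echelon form:
[ 4  1      4      -2 ]
[ 0  2     12       5 ]
[ 0  0  -63/2  -111/8 ]
Nonzero rows / pivot columns: 3

rank(A) = 3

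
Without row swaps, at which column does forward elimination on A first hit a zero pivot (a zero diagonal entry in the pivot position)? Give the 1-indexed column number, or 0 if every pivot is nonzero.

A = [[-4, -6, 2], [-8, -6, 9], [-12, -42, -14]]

Naive forward elimination:
R2 <- R2 - (2)*R1:  [ 0  6  5 ]
R3 <- R3 - (3)*R1:  [   0  -24  -20 ]
R3 <- R3 - (-4)*R2:  [ 0  0  0 ]
Matrix at this point:
[ -4  -6  2 ]
[  0   6  5 ]
[  0   0  0 ]
Pivot entry (3,3) in the last row is zero and there are no rows below to swap with -> zero pivot in column 3 (A is singular).

first zero-pivot column = 3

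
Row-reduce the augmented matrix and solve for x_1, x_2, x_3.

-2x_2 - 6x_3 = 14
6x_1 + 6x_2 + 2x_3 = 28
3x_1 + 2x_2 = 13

(1, 5, -4)

Forward elimination on [A|b]:
R1 <-> R2   (pivot in column 1 was zero)
[ 6   6   2  28 ]
[ 0  -2  -6  14 ]
[ 3   2   0  13 ]
R3 <- R3 - (1/2)*R1:  [  0  -1  -1  -1 ]
R3 <- R3 - (1/2)*R2:  [  0   0   2  -8 ]
Row echelon form:
[ 6   6   2  |  28 ]
[ 0  -2  -6  |  14 ]
[ 0   0   2  |  -8 ]
Back-substitution:
x_3 = (-8) / 2 = -4
x_2 = (14 - (-6)*(-4)) / -2 = 5
x_1 = (28 - (6)*(5) - (2)*(-4)) / 6 = 1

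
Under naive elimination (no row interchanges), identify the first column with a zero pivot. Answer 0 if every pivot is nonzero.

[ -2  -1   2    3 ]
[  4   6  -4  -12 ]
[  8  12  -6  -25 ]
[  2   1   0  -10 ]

first zero-pivot column = 0

Naive forward elimination:
R2 <- R2 - (-2)*R1:  [  0   4   0  -6 ]
R3 <- R3 - (-4)*R1:  [   0    8    2  -13 ]
R4 <- R4 - (-1)*R1:  [  0   0   2  -7 ]
R3 <- R3 - (2)*R2:  [  0   0   2  -1 ]
R4 <- R4 - (1)*R3:  [  0   0   0  -6 ]
All pivots nonzero; naive elimination completes without hitting a zero pivot.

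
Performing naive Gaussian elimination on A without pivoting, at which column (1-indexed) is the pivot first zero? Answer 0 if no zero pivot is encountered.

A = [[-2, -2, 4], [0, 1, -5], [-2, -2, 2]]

Naive forward elimination:
R3 <- R3 - (1)*R1:  [  0   0  -2 ]
All pivots nonzero; naive elimination completes without hitting a zero pivot.

first zero-pivot column = 0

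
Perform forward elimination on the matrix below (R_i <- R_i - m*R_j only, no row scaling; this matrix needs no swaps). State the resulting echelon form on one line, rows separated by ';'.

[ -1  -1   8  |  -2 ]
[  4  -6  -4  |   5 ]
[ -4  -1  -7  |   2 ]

REF = [-1 -1 8 -2; 0 -10 28 -3; 0 0 -153/5 91/10]

Forward elimination:
R2 <- R2 - (-4)*R1:  [   0  -10   28   -3 ]
R3 <- R3 - (4)*R1:  [   0    3  -39   10 ]
R3 <- R3 - (-3/10)*R2:  [      0       0  -153/5   91/10 ]
Row echelon form:
[ -1   -1       8  |     -2 ]
[  0  -10      28  |     -3 ]
[  0    0  -153/5  |  91/10 ]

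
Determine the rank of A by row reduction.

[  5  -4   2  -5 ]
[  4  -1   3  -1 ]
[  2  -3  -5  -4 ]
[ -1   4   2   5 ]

rank(A) = 4

Row reduction:
R2 <- R2 - (4/5)*R1:  [    0  11/5   7/5     3 ]
R3 <- R3 - (2/5)*R1:  [     0   -7/5  -29/5     -2 ]
R4 <- R4 - (-1/5)*R1:  [    0  16/5  12/5     4 ]
R3 <- R3 - (-7/11)*R2:  [      0       0  -54/11   -1/11 ]
R4 <- R4 - (16/11)*R2:  [     0      0   4/11  -4/11 ]
R4 <- R4 - (-2/27)*R3:  [      0       0       0  -10/27 ]
Row echelon form:
[ 5    -4       2      -5 ]
[ 0  11/5     7/5       3 ]
[ 0     0  -54/11   -1/11 ]
[ 0     0       0  -10/27 ]
Nonzero rows / pivot columns: 4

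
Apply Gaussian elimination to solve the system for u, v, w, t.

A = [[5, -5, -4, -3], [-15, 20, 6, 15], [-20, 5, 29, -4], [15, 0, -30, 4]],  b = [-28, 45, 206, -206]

(-4, -3, 5, 1)

Forward elimination on [A|b]:
R2 <- R2 - (-3)*R1:  [   0    5   -6    6  -39 ]
R3 <- R3 - (-4)*R1:  [   0  -15   13  -16   94 ]
R4 <- R4 - (3)*R1:  [    0    15   -18    13  -122 ]
R3 <- R3 - (-3)*R2:  [   0    0   -5    2  -23 ]
R4 <- R4 - (3)*R2:  [  0   0   0  -5  -5 ]
Row echelon form:
[ 5  -5  -4  -3  |  -28 ]
[ 0   5  -6   6  |  -39 ]
[ 0   0  -5   2  |  -23 ]
[ 0   0   0  -5  |   -5 ]
Back-substitution:
t = (-5) / -5 = 1
w = (-23 - (2)*(1)) / -5 = 5
v = (-39 - (-6)*(5) - (6)*(1)) / 5 = -3
u = (-28 - (-5)*(-3) - (-4)*(5) - (-3)*(1)) / 5 = -4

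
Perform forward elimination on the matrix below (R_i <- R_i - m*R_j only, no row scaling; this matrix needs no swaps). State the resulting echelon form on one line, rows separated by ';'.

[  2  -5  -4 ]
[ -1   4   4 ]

Forward elimination:
R2 <- R2 - (-1/2)*R1:  [   0  3/2    2 ]
Row echelon form:
[ 2   -5  -4 ]
[ 0  3/2   2 ]

REF = [2 -5 -4; 0 3/2 2]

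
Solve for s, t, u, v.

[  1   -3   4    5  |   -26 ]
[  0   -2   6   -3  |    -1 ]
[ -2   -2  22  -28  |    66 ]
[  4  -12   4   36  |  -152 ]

(4, 5, 0, -3)

Forward elimination on [A|b]:
R3 <- R3 - (-2)*R1:  [   0   -8   30  -18   14 ]
R4 <- R4 - (4)*R1:  [   0    0  -12   16  -48 ]
R3 <- R3 - (4)*R2:  [  0   0   6  -6  18 ]
R4 <- R4 - (-2)*R3:  [   0    0    0    4  -12 ]
Row echelon form:
[ 1  -3  4   5  |  -26 ]
[ 0  -2  6  -3  |   -1 ]
[ 0   0  6  -6  |   18 ]
[ 0   0  0   4  |  -12 ]
Back-substitution:
v = (-12) / 4 = -3
u = (18 - (-6)*(-3)) / 6 = 0
t = (-1 - (6)*(0) - (-3)*(-3)) / -2 = 5
s = (-26 - (-3)*(5) - (4)*(0) - (5)*(-3)) / 1 = 4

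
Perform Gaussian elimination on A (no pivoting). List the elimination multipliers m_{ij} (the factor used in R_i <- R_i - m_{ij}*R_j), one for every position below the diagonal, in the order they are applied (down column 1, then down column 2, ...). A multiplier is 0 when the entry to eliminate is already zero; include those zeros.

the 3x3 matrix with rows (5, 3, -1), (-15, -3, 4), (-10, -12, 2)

Forward elimination:
R2 <- R2 - (-3)*R1:  [ 0  6  1 ]
R3 <- R3 - (-2)*R1:  [  0  -6   0 ]
R3 <- R3 - (-1)*R2:  [ 0  0  1 ]
Multipliers (in order of application): m_{21} = -3, m_{31} = -2, m_{32} = -1

multipliers: -3, -2, -1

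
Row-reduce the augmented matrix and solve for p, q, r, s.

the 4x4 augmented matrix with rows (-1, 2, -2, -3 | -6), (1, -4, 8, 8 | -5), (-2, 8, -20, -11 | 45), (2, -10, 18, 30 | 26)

(3, -2, -5, 3)

Forward elimination on [A|b]:
R2 <- R2 - (-1)*R1:  [   0   -2    6    5  -11 ]
R3 <- R3 - (2)*R1:  [   0    4  -16   -5   57 ]
R4 <- R4 - (-2)*R1:  [  0  -6  14  24  14 ]
R3 <- R3 - (-2)*R2:  [  0   0  -4   5  35 ]
R4 <- R4 - (3)*R2:  [  0   0  -4   9  47 ]
R4 <- R4 - (1)*R3:  [  0   0   0   4  12 ]
Row echelon form:
[ -1   2  -2  -3  |   -6 ]
[  0  -2   6   5  |  -11 ]
[  0   0  -4   5  |   35 ]
[  0   0   0   4  |   12 ]
Back-substitution:
s = (12) / 4 = 3
r = (35 - (5)*(3)) / -4 = -5
q = (-11 - (6)*(-5) - (5)*(3)) / -2 = -2
p = (-6 - (2)*(-2) - (-2)*(-5) - (-3)*(3)) / -1 = 3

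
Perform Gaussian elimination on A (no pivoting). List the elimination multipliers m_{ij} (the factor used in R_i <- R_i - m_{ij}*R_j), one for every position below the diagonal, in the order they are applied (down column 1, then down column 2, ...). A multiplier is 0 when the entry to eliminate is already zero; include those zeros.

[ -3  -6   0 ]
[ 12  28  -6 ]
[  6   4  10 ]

Forward elimination:
R2 <- R2 - (-4)*R1:  [  0   4  -6 ]
R3 <- R3 - (-2)*R1:  [  0  -8  10 ]
R3 <- R3 - (-2)*R2:  [  0   0  -2 ]
Multipliers (in order of application): m_{21} = -4, m_{31} = -2, m_{32} = -2

multipliers: -4, -2, -2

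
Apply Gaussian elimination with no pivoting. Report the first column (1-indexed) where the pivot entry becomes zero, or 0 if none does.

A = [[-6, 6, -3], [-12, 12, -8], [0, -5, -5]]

first zero-pivot column = 2

Naive forward elimination:
R2 <- R2 - (2)*R1:  [  0   0  -2 ]
Matrix at this point:
[ -6   6  -3 ]
[  0   0  -2 ]
[  0  -5  -5 ]
Pivot entry (2,2) is zero but row 3 has -5 in column 2 -> naive elimination stops; a row interchange (e.g. R2 <-> R3) would be required here.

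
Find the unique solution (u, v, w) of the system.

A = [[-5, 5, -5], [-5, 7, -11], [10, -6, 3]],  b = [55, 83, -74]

(-5, 2, -4)

Forward elimination on [A|b]:
R2 <- R2 - (1)*R1:  [  0   2  -6  28 ]
R3 <- R3 - (-2)*R1:  [  0   4  -7  36 ]
R3 <- R3 - (2)*R2:  [   0    0    5  -20 ]
Row echelon form:
[ -5  5  -5  |   55 ]
[  0  2  -6  |   28 ]
[  0  0   5  |  -20 ]
Back-substitution:
w = (-20) / 5 = -4
v = (28 - (-6)*(-4)) / 2 = 2
u = (55 - (5)*(2) - (-5)*(-4)) / -5 = -5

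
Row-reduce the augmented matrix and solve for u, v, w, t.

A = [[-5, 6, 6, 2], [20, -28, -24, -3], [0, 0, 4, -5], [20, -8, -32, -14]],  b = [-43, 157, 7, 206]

Forward elimination on [A|b]:
R2 <- R2 - (-4)*R1:  [   0   -4    0    5  -15 ]
R4 <- R4 - (-4)*R1:  [  0  16  -8  -6  34 ]
R4 <- R4 - (-4)*R2:  [   0    0   -8   14  -26 ]
R4 <- R4 - (-2)*R3:  [   0    0    0    4  -12 ]
Row echelon form:
[ -5   6  6   2  |  -43 ]
[  0  -4  0   5  |  -15 ]
[  0   0  4  -5  |    7 ]
[  0   0  0   4  |  -12 ]
Back-substitution:
t = (-12) / 4 = -3
w = (7 - (-5)*(-3)) / 4 = -2
v = (-15 - (5)*(-3)) / -4 = 0
u = (-43 - (6)*(0) - (6)*(-2) - (2)*(-3)) / -5 = 5

(5, 0, -2, -3)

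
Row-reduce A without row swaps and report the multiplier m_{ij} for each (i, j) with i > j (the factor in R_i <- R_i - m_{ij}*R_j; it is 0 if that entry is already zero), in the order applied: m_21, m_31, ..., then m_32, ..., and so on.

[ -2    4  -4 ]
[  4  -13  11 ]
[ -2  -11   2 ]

Forward elimination:
R2 <- R2 - (-2)*R1:  [  0  -5   3 ]
R3 <- R3 - (1)*R1:  [   0  -15    6 ]
R3 <- R3 - (3)*R2:  [  0   0  -3 ]
Multipliers (in order of application): m_{21} = -2, m_{31} = 1, m_{32} = 3

multipliers: -2, 1, 3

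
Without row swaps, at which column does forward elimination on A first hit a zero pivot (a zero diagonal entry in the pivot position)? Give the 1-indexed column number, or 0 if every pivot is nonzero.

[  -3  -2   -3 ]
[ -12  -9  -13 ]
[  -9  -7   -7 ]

Naive forward elimination:
R2 <- R2 - (4)*R1:  [  0  -1  -1 ]
R3 <- R3 - (3)*R1:  [  0  -1   2 ]
R3 <- R3 - (1)*R2:  [ 0  0  3 ]
All pivots nonzero; naive elimination completes without hitting a zero pivot.

first zero-pivot column = 0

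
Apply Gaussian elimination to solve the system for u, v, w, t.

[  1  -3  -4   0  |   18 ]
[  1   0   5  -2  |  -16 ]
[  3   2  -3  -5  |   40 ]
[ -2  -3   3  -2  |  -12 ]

(1, 1, -5, -4)

Forward elimination on [A|b]:
R2 <- R2 - (1)*R1:  [   0    3    9   -2  -34 ]
R3 <- R3 - (3)*R1:  [   0   11    9   -5  -14 ]
R4 <- R4 - (-2)*R1:  [  0  -9  -5  -2  24 ]
R3 <- R3 - (11/3)*R2:  [     0      0    -24    7/3  332/3 ]
R4 <- R4 - (-3)*R2:  [   0    0   22   -8  -78 ]
R4 <- R4 - (-11/12)*R3:  [       0        0        0  -211/36    211/9 ]
Row echelon form:
[ 1  -3   -4        0  |     18 ]
[ 0   3    9       -2  |    -34 ]
[ 0   0  -24      7/3  |  332/3 ]
[ 0   0    0  -211/36  |  211/9 ]
Back-substitution:
t = (211/9) / (-211/36) = -4
w = (332/3 - (7/3)*(-4)) / -24 = -5
v = (-34 - (9)*(-5) - (-2)*(-4)) / 3 = 1
u = (18 - (-3)*(1) - (-4)*(-5)) / 1 = 1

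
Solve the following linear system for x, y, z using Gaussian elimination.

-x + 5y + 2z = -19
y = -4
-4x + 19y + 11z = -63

(5, -4, 3)

Forward elimination on [A|b]:
R3 <- R3 - (4)*R1:  [  0  -1   3  13 ]
R3 <- R3 - (-1)*R2:  [ 0  0  3  9 ]
Row echelon form:
[ -1  5  2  |  -19 ]
[  0  1  0  |   -4 ]
[  0  0  3  |    9 ]
Back-substitution:
z = (9) / 3 = 3
y = (-4) / 1 = -4
x = (-19 - (5)*(-4) - (2)*(3)) / -1 = 5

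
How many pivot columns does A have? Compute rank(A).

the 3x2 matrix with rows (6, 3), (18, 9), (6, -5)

rank(A) = 2

Row reduction:
R2 <- R2 - (3)*R1:  [ 0  0 ]
R3 <- R3 - (1)*R1:  [  0  -8 ]
R2 <-> R3   (pivot in column 2 was zero)
[ 6   3 ]
[ 0  -8 ]
[ 0   0 ]
Row echelon form:
[ 6   3 ]
[ 0  -8 ]
[ 0   0 ]
Nonzero rows / pivot columns: 2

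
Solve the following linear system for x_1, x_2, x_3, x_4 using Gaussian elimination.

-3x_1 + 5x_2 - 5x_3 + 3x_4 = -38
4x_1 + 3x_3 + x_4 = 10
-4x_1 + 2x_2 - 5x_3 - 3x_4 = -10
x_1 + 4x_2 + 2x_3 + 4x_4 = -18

Forward elimination on [A|b]:
R2 <- R2 - (-4/3)*R1:  [      0    20/3   -11/3       5  -122/3 ]
R3 <- R3 - (4/3)*R1:  [     0  -14/3    5/3     -7  122/3 ]
R4 <- R4 - (-1/3)*R1:  [     0   17/3    1/3      5  -92/3 ]
R3 <- R3 - (-7/10)*R2:  [     0      0  -9/10   -7/2   61/5 ]
R4 <- R4 - (17/20)*R2:  [     0      0  69/20    3/4  39/10 ]
R4 <- R4 - (-23/6)*R3:  [     0      0      0  -38/3  152/3 ]
Row echelon form:
[ -3     5     -5      3  |     -38 ]
[  0  20/3  -11/3      5  |  -122/3 ]
[  0     0  -9/10   -7/2  |    61/5 ]
[  0     0      0  -38/3  |   152/3 ]
Back-substitution:
x_4 = (152/3) / (-38/3) = -4
x_3 = (61/5 - (-7/2)*(-4)) / (-9/10) = 2
x_2 = (-122/3 - (-11/3)*(2) - (5)*(-4)) / (20/3) = -2
x_1 = (-38 - (5)*(-2) - (-5)*(2) - (3)*(-4)) / -3 = 2

(2, -2, 2, -4)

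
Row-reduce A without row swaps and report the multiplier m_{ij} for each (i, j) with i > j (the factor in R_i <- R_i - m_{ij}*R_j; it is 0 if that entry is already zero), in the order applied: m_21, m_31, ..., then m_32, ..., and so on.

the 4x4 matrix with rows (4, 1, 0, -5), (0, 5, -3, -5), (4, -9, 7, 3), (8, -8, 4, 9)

multipliers: 0, 1, 2, -2, -2, -2

Forward elimination:
R2: entry in column 1 is already 0 -> m_{21} = 0 (no row operation needed)
R3 <- R3 - (1)*R1:  [   0  -10    7    8 ]
R4 <- R4 - (2)*R1:  [   0  -10    4   19 ]
R3 <- R3 - (-2)*R2:  [  0   0   1  -2 ]
R4 <- R4 - (-2)*R2:  [  0   0  -2   9 ]
R4 <- R4 - (-2)*R3:  [ 0  0  0  5 ]
Multipliers (in order of application): m_{21} = 0, m_{31} = 1, m_{41} = 2, m_{32} = -2, m_{42} = -2, m_{43} = -2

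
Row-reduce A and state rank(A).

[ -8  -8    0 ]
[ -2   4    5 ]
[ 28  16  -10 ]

rank(A) = 2

Row reduction:
R2 <- R2 - (1/4)*R1:  [ 0  6  5 ]
R3 <- R3 - (-7/2)*R1:  [   0  -12  -10 ]
R3 <- R3 - (-2)*R2:  [ 0  0  0 ]
Row echelon form:
[ -8  -8  0 ]
[  0   6  5 ]
[  0   0  0 ]
Nonzero rows / pivot columns: 2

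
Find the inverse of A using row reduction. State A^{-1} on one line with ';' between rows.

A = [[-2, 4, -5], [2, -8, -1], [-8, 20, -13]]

inverse = [31/2 -6 -11/2; 17/4 -7/4 -3/2; -3 1 1]

Gauss-Jordan on [A | I]:
R1 <- (1/-2)*R1:  [    1    -2   5/2  |  -1/2     0     0 ]
R2 <- R2 - (2)*R1:  [  0  -4  -6  |   1   1   0 ]
R3 <- R3 - (-8)*R1:  [  0   4   7  |  -4   0   1 ]
R2 <- (1/-4)*R2:  [    0     1   3/2  |  -1/4  -1/4     0 ]
R1 <- R1 - (-2)*R2:  [    1     0  11/2  |    -1  -1/2     0 ]
R3 <- R3 - (4)*R2:  [  0   0   1  |  -3   1   1 ]
R1 <- R1 - (11/2)*R3:  [     1      0      0  |   31/2     -6  -11/2 ]
R2 <- R2 - (3/2)*R3:  [    0     1     0  |  17/4  -7/4  -3/2 ]
Right block of [I | A^{-1}] is the inverse:
[ 31/2    -6  -11/2 ]
[ 17/4  -7/4   -3/2 ]
[   -3     1      1 ]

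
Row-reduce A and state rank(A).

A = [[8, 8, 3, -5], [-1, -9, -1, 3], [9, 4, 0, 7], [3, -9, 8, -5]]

Row reduction:
R2 <- R2 - (-1/8)*R1:  [    0    -8  -5/8  19/8 ]
R3 <- R3 - (9/8)*R1:  [     0     -5  -27/8  101/8 ]
R4 <- R4 - (3/8)*R1:  [     0    -12   55/8  -25/8 ]
R3 <- R3 - (5/8)*R2:  [       0        0  -191/64   713/64 ]
R4 <- R4 - (3/2)*R2:  [       0        0   125/16  -107/16 ]
R4 <- R4 - (-500/191)*R3:  [        0         0         0  4293/191 ]
Row echelon form:
[ 8   8        3        -5 ]
[ 0  -8     -5/8      19/8 ]
[ 0   0  -191/64    713/64 ]
[ 0   0        0  4293/191 ]
Nonzero rows / pivot columns: 4

rank(A) = 4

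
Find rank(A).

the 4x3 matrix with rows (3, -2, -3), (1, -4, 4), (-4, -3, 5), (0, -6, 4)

Row reduction:
R2 <- R2 - (1/3)*R1:  [     0  -10/3      5 ]
R3 <- R3 - (-4/3)*R1:  [     0  -17/3      1 ]
R3 <- R3 - (17/10)*R2:  [     0      0  -15/2 ]
R4 <- R4 - (9/5)*R2:  [  0   0  -5 ]
R4 <- R4 - (2/3)*R3:  [ 0  0  0 ]
Row echelon form:
[ 3     -2     -3 ]
[ 0  -10/3      5 ]
[ 0      0  -15/2 ]
[ 0      0      0 ]
Nonzero rows / pivot columns: 3

rank(A) = 3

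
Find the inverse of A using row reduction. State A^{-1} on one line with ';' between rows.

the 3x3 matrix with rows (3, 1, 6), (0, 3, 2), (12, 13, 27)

Gauss-Jordan on [A | I]:
R1 <- (1/3)*R1:  [   1  1/3    2  |  1/3    0    0 ]
R3 <- R3 - (12)*R1:  [  0   9   3  |  -4   0   1 ]
R2 <- (1/3)*R2:  [   0    1  2/3  |    0  1/3    0 ]
R1 <- R1 - (1/3)*R2:  [    1     0  16/9  |   1/3  -1/9     0 ]
R3 <- R3 - (9)*R2:  [  0   0  -3  |  -4  -3   1 ]
R3 <- (1/-3)*R3:  [    0     0     1  |   4/3     1  -1/3 ]
R1 <- R1 - (16/9)*R3:  [      1       0       0  |  -55/27   -17/9   16/27 ]
R2 <- R2 - (2/3)*R3:  [    0     1     0  |  -8/9  -1/3   2/9 ]
Right block of [I | A^{-1}] is the inverse:
[ -55/27  -17/9  16/27 ]
[   -8/9   -1/3    2/9 ]
[    4/3      1   -1/3 ]

inverse = [-55/27 -17/9 16/27; -8/9 -1/3 2/9; 4/3 1 -1/3]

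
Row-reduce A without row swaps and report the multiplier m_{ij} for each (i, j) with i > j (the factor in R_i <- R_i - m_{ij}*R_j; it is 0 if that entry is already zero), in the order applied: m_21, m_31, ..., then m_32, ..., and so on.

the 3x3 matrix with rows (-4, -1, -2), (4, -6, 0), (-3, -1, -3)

multipliers: -1, 3/4, 1/28

Forward elimination:
R2 <- R2 - (-1)*R1:  [  0  -7  -2 ]
R3 <- R3 - (3/4)*R1:  [    0  -1/4  -3/2 ]
R3 <- R3 - (1/28)*R2:  [     0      0  -10/7 ]
Multipliers (in order of application): m_{21} = -1, m_{31} = 3/4, m_{32} = 1/28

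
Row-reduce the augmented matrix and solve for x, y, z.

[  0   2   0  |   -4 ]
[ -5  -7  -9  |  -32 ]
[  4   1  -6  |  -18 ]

Forward elimination on [A|b]:
R1 <-> R2   (pivot in column 1 was zero)
[ -5  -7  -9  -32 ]
[  0   2   0   -4 ]
[  4   1  -6  -18 ]
R3 <- R3 - (-4/5)*R1:  [      0   -23/5   -66/5  -218/5 ]
R3 <- R3 - (-23/10)*R2:  [      0       0   -66/5  -264/5 ]
Row echelon form:
[ -5  -7     -9  |     -32 ]
[  0   2      0  |      -4 ]
[  0   0  -66/5  |  -264/5 ]
Back-substitution:
z = (-264/5) / (-66/5) = 4
y = (-4) / 2 = -2
x = (-32 - (-7)*(-2) - (-9)*(4)) / -5 = 2

(2, -2, 4)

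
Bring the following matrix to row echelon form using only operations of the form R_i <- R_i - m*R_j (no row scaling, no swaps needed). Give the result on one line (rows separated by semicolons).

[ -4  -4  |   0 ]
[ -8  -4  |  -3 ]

Forward elimination:
R2 <- R2 - (2)*R1:  [  0   4  -3 ]
Row echelon form:
[ -4  -4  |   0 ]
[  0   4  |  -3 ]

REF = [-4 -4 0; 0 4 -3]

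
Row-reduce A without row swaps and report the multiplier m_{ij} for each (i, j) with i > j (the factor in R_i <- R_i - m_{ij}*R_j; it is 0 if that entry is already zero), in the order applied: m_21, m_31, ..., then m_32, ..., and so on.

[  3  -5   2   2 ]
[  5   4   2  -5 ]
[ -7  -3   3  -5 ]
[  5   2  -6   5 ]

Forward elimination:
R2 <- R2 - (5/3)*R1:  [     0   37/3   -4/3  -25/3 ]
R3 <- R3 - (-7/3)*R1:  [     0  -44/3   23/3   -1/3 ]
R4 <- R4 - (5/3)*R1:  [     0   31/3  -28/3    5/3 ]
R3 <- R3 - (-44/37)*R2:  [       0        0   225/37  -379/37 ]
R4 <- R4 - (31/37)*R2:  [       0        0  -304/37   320/37 ]
R4 <- R4 - (-304/225)*R3:  [         0          0          0  -1168/225 ]
Multipliers (in order of application): m_{21} = 5/3, m_{31} = -7/3, m_{41} = 5/3, m_{32} = -44/37, m_{42} = 31/37, m_{43} = -304/225

multipliers: 5/3, -7/3, 5/3, -44/37, 31/37, -304/225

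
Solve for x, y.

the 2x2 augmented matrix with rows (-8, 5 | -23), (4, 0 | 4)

(1, -3)

Forward elimination on [A|b]:
R2 <- R2 - (-1/2)*R1:  [     0    5/2  -15/2 ]
Row echelon form:
[ -8    5  |    -23 ]
[  0  5/2  |  -15/2 ]
Back-substitution:
y = (-15/2) / (5/2) = -3
x = (-23 - (5)*(-3)) / -8 = 1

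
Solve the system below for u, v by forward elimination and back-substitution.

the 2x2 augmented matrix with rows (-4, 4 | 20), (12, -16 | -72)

(-2, 3)

Forward elimination on [A|b]:
R2 <- R2 - (-3)*R1:  [   0   -4  -12 ]
Row echelon form:
[ -4   4  |   20 ]
[  0  -4  |  -12 ]
Back-substitution:
v = (-12) / -4 = 3
u = (20 - (4)*(3)) / -4 = -2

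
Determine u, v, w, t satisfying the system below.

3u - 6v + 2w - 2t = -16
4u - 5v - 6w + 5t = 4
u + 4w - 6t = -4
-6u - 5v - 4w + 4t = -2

Forward elimination on [A|b]:
R2 <- R2 - (4/3)*R1:  [     0      3  -26/3   23/3   76/3 ]
R3 <- R3 - (1/3)*R1:  [     0      2   10/3  -16/3    4/3 ]
R4 <- R4 - (-2)*R1:  [   0  -17    0    0  -34 ]
R3 <- R3 - (2/3)*R2:  [      0       0    82/9   -94/9  -140/9 ]
R4 <- R4 - (-17/3)*R2:  [      0       0  -442/9   391/9   986/9 ]
R4 <- R4 - (-221/41)*R3:  [       0        0        0  -527/41  1054/41 ]
Row echelon form:
[ 3  -6      2       -2  |      -16 ]
[ 0   3  -26/3     23/3  |     76/3 ]
[ 0   0   82/9    -94/9  |   -140/9 ]
[ 0   0      0  -527/41  |  1054/41 ]
Back-substitution:
t = (1054/41) / (-527/41) = -2
w = (-140/9 - (-94/9)*(-2)) / (82/9) = -4
v = (76/3 - (-26/3)*(-4) - (23/3)*(-2)) / 3 = 2
u = (-16 - (-6)*(2) - (2)*(-4) - (-2)*(-2)) / 3 = 0

(0, 2, -4, -2)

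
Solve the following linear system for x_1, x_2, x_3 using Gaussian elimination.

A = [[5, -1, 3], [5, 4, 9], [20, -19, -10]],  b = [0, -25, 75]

(-1, -5, 0)

Forward elimination on [A|b]:
R2 <- R2 - (1)*R1:  [   0    5    6  -25 ]
R3 <- R3 - (4)*R1:  [   0  -15  -22   75 ]
R3 <- R3 - (-3)*R2:  [  0   0  -4   0 ]
Row echelon form:
[ 5  -1   3  |    0 ]
[ 0   5   6  |  -25 ]
[ 0   0  -4  |    0 ]
Back-substitution:
x_3 = (0) / -4 = 0
x_2 = (-25 - (6)*(0)) / 5 = -5
x_1 = (0 - (-1)*(-5) - (3)*(0)) / 5 = -1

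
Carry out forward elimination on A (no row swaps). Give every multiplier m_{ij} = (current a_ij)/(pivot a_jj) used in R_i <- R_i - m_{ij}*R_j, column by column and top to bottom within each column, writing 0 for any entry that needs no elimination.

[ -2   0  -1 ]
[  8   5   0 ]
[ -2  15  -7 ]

Forward elimination:
R2 <- R2 - (-4)*R1:  [  0   5  -4 ]
R3 <- R3 - (1)*R1:  [  0  15  -6 ]
R3 <- R3 - (3)*R2:  [ 0  0  6 ]
Multipliers (in order of application): m_{21} = -4, m_{31} = 1, m_{32} = 3

multipliers: -4, 1, 3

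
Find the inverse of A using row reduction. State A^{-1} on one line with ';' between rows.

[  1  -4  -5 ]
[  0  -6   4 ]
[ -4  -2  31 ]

Gauss-Jordan on [A | I]:
R3 <- R3 - (-4)*R1:  [   0  -18   11  |    4    0    1 ]
R2 <- (1/-6)*R2:  [    0     1  -2/3  |     0  -1/6     0 ]
R1 <- R1 - (-4)*R2:  [     1      0  -23/3  |      1   -2/3      0 ]
R3 <- R3 - (-18)*R2:  [  0   0  -1  |   4  -3   1 ]
R3 <- (1/-1)*R3:  [  0   0   1  |  -4   3  -1 ]
R1 <- R1 - (-23/3)*R3:  [     1      0      0  |  -89/3   67/3  -23/3 ]
R2 <- R2 - (-2/3)*R3:  [    0     1     0  |  -8/3  11/6  -2/3 ]
Right block of [I | A^{-1}] is the inverse:
[ -89/3  67/3  -23/3 ]
[  -8/3  11/6   -2/3 ]
[    -4     3     -1 ]

inverse = [-89/3 67/3 -23/3; -8/3 11/6 -2/3; -4 3 -1]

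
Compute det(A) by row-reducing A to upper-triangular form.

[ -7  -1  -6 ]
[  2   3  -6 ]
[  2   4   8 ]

det(A) = -320

Forward elimination:
R2 <- R2 - (-2/7)*R1:  [     0   19/7  -54/7 ]
R3 <- R3 - (-2/7)*R1:  [    0  26/7  44/7 ]
R3 <- R3 - (26/19)*R2:  [      0       0  320/19 ]
Upper-triangular form:
[ -7    -1      -6 ]
[  0  19/7   -54/7 ]
[  0     0  320/19 ]
det(A) = (-1)^0 * (-7) * (19/7) * (320/19) = -320  (0 row swaps -> sign +1)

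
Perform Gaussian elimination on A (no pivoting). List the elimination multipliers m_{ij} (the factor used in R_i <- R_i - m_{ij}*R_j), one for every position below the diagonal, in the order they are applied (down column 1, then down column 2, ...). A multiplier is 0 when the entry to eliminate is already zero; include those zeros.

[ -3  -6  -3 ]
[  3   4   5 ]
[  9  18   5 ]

multipliers: -1, -3, 0

Forward elimination:
R2 <- R2 - (-1)*R1:  [  0  -2   2 ]
R3 <- R3 - (-3)*R1:  [  0   0  -4 ]
R3: entry in column 2 is already 0 -> m_{32} = 0 (no row operation needed)
Multipliers (in order of application): m_{21} = -1, m_{31} = -3, m_{32} = 0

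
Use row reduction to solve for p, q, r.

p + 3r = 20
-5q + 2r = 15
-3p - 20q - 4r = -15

Forward elimination on [A|b]:
R3 <- R3 - (-3)*R1:  [   0  -20    5   45 ]
R3 <- R3 - (4)*R2:  [   0    0   -3  -15 ]
Row echelon form:
[ 1   0   3  |   20 ]
[ 0  -5   2  |   15 ]
[ 0   0  -3  |  -15 ]
Back-substitution:
r = (-15) / -3 = 5
q = (15 - (2)*(5)) / -5 = -1
p = (20 - (3)*(5)) / 1 = 5

(5, -1, 5)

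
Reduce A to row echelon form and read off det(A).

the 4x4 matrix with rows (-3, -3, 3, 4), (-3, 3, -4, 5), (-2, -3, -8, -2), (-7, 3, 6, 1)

Forward elimination:
R2 <- R2 - (1)*R1:  [  0   6  -7   1 ]
R3 <- R3 - (2/3)*R1:  [     0     -1    -10  -14/3 ]
R4 <- R4 - (7/3)*R1:  [     0     10     -1  -25/3 ]
R3 <- R3 - (-1/6)*R2:  [     0      0  -67/6   -9/2 ]
R4 <- R4 - (5/3)*R2:  [    0     0  32/3   -10 ]
R4 <- R4 - (-64/67)*R3:  [       0        0        0  -958/67 ]
Upper-triangular form:
[ -3  -3      3        4 ]
[  0   6     -7        1 ]
[  0   0  -67/6     -9/2 ]
[  0   0      0  -958/67 ]
det(A) = (-1)^0 * (-3) * (6) * (-67/6) * (-958/67) = -2874  (0 row swaps -> sign +1)

det(A) = -2874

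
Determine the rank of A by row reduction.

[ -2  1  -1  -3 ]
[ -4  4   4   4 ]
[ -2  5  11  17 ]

rank(A) = 2

Row reduction:
R2 <- R2 - (2)*R1:  [  0   2   6  10 ]
R3 <- R3 - (1)*R1:  [  0   4  12  20 ]
R3 <- R3 - (2)*R2:  [ 0  0  0  0 ]
Row echelon form:
[ -2  1  -1  -3 ]
[  0  2   6  10 ]
[  0  0   0   0 ]
Nonzero rows / pivot columns: 2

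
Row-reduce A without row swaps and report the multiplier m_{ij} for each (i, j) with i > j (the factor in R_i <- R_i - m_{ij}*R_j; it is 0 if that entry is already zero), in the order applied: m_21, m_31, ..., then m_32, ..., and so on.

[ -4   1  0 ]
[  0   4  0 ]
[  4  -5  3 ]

multipliers: 0, -1, -1

Forward elimination:
R2: entry in column 1 is already 0 -> m_{21} = 0 (no row operation needed)
R3 <- R3 - (-1)*R1:  [  0  -4   3 ]
R3 <- R3 - (-1)*R2:  [ 0  0  3 ]
Multipliers (in order of application): m_{21} = 0, m_{31} = -1, m_{32} = -1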